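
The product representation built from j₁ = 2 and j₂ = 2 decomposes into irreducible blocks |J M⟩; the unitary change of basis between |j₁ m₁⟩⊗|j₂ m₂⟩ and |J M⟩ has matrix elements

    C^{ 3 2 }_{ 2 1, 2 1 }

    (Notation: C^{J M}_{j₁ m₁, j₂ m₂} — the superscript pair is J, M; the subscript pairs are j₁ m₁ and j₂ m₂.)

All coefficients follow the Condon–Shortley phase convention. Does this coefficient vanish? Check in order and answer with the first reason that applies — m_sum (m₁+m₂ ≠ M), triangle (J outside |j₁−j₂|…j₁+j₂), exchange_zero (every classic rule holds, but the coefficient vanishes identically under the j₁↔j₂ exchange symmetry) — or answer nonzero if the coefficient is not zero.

m-sum: m₁+m₂ = 1+1 = 2, M = 2  ✓
triangle: |j₁−j₂| = 0 ≤ J = 3 ≤ j₁+j₂ = 4  ✓
exchange: j₁=j₂ and m₁=m₂, and (−1)^(j₁+j₂−J) = (−1)^1 = −1 forces ⟨j₁m₁;j₂m₂|JM⟩ = −⟨j₂m₂;j₁m₁|JM⟩ = −⟨j₁m₁;j₂m₂|JM⟩ ⇒ the coefficient vanishes identically
Racah sum check: Σ_k collapses to 0 ⇒ CG = 0

exchange_zero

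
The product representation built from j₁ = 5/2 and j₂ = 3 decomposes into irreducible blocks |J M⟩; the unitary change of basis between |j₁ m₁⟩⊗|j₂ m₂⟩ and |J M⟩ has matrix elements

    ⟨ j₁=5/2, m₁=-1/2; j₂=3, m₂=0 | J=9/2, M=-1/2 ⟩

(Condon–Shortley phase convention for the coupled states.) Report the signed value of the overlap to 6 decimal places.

triangle: 1!·4!·5!/11! = 2880/39916800
(j±m)!: 2!·3!·3!·3!·4!·5! = 1244160
prefactor² = (2J+1)·Δ·N² = 69120/77
  k=0: +1/(0!·1!·3!·3!·1!·2!) = 1/72
  k=1: −1/(1!·0!·2!·2!·2!·3!) = -1/48
Σ = -1/144  ⇒  CG² = 69120/77·(-1/144)² = 10/231
CG = −√(10/231) = -0.208063

−√(10/231) ≈ -0.208063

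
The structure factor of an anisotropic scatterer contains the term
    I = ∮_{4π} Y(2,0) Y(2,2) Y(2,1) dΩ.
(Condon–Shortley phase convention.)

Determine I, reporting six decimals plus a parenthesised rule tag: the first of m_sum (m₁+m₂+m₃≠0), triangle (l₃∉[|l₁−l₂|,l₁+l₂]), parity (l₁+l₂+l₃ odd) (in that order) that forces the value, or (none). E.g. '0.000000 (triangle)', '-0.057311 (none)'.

0.000000 (m_sum)

0 + 2 + 1 = 3 ≠ 0: azimuthal integral kills it; I = 0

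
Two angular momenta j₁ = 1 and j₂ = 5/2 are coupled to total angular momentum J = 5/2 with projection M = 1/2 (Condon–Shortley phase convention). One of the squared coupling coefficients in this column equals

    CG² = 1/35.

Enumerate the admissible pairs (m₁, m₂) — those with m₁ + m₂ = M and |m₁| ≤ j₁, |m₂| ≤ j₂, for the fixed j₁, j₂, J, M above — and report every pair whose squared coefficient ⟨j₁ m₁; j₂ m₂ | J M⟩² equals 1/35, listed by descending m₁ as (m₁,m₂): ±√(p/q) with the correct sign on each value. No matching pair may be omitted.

(0,1/2): −√(1/35)

Admissible pairs with m₁+m₂ = M = 1/2: (-1,3/2), (0,1/2), (1,-1/2)
  (m₁,m₂)=(1,-1/2): CG² = 18/35, CG = +√(18/35)
  (m₁,m₂)=(0,1/2): CG² = 1/35, CG = −√(1/35)   ← matches the target
  (m₁,m₂)=(-1,3/2): CG² = 16/35, CG = −√(16/35)
Pairs with CG² = 1/35: (0,1/2): −√(1/35)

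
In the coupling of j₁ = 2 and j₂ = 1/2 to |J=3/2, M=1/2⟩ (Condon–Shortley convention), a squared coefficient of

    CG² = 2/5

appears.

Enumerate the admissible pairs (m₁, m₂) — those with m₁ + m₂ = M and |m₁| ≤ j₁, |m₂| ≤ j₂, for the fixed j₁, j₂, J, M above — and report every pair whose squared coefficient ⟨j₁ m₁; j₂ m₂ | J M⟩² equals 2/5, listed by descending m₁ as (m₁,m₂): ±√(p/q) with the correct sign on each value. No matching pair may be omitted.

Admissible pairs with m₁+m₂ = M = 1/2: (0,1/2), (1,-1/2)
  (m₁,m₂)=(1,-1/2): CG² = 3/5, CG = +√(3/5)
  (m₁,m₂)=(0,1/2): CG² = 2/5, CG = −√(2/5)   ← matches the target
Pairs with CG² = 2/5: (0,1/2): −√(2/5)

(0,1/2): −√(2/5)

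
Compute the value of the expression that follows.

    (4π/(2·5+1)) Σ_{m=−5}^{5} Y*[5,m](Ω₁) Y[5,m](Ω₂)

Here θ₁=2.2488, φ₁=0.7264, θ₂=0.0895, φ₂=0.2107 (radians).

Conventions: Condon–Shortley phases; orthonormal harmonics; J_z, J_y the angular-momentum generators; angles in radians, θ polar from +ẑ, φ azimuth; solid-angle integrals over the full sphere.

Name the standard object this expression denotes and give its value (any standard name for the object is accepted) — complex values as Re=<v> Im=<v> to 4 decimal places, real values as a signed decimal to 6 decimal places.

This sum is the spherical-harmonic addition theorem: it equals the Legendre polynomial P_l(cos γ) of the angle γ between the two directions.
Summing Y*_{l m}(θ₁,φ₁)·Y_{l m}(θ₂,φ₂) over m ∈ [−5, 5]; prefactor 4π/(2·5+1) = 1.142397:
  m=-5: Y*=-0.117323-0.062640i  Y=+0.000001-0.000002i  product -0.000000+0.000000i
  m=-4: Y*=+0.329329-0.079195i  Y=+0.000062-0.000070i  product +0.000015-0.000028i
  m=-3: Y*=-0.237339+0.340738i  Y=+0.001580-0.001157i  product +0.000019+0.000813i
  m=-2: Y*=-0.013685-0.115442i  Y=+0.024316-0.010900i  product -0.001591-0.002658i
  m=-1: Y*=-0.234493-0.208336i  Y=+0.217726-0.046566i  product -0.060757-0.034441i
  m=+0: Y*=+0.204553-0.000000i  Y=+0.880215+0.000000i  product +0.180050+0.000000i
  m=+1: Y*=+0.234493-0.208336i  Y=-0.217726-0.046566i  product -0.060757+0.034441i
  m=+2: Y*=-0.013685+0.115442i  Y=+0.024316+0.010900i  product -0.001591+0.002658i
  m=+3: Y*=+0.237339+0.340738i  Y=-0.001580-0.001157i  product +0.000019-0.000813i
  m=+4: Y*=+0.329329+0.079195i  Y=+0.000062+0.000070i  product +0.000015+0.000028i
  m=+5: Y*=+0.117323-0.062640i  Y=-0.000001-0.000002i  product -0.000000-0.000000i
Σ over m = +0.055422+0.000000i; ×(4π/11) → +0.063314+0.000000i. Real part: 0.063314

Legendre polynomial (addition theorem), +0.063314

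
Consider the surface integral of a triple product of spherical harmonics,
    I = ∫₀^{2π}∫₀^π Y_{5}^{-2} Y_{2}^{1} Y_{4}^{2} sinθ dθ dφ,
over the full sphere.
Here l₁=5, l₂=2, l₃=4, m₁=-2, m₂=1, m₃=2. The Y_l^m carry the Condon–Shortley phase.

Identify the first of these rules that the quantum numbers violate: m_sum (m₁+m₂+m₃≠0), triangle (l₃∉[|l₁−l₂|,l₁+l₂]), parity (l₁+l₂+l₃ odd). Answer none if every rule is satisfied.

m_sum

Σmᵢ = 1  ✗
l₃∈[|l₁−l₂|,l₁+l₂]=[3,7], have l₃=4
Σlᵢ = 11 ⇒ odd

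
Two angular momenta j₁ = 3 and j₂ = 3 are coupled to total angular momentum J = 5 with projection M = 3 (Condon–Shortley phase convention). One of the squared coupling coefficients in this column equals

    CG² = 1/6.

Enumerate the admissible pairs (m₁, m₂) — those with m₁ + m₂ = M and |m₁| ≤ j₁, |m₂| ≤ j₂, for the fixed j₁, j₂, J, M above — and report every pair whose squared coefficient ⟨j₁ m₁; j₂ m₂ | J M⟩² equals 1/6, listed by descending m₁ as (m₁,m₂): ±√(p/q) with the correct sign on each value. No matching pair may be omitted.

(2,1): +√(1/6); (1,2): −√(1/6)

Admissible pairs with m₁+m₂ = M = 3: (0,3), (1,2), (2,1), (3,0)
  (m₁,m₂)=(3,0): CG² = 1/3, CG = +√(1/3)
  (m₁,m₂)=(2,1): CG² = 1/6, CG = +√(1/6)   ← matches the target
  (m₁,m₂)=(1,2): CG² = 1/6, CG = −√(1/6)   ← matches the target
  (m₁,m₂)=(0,3): CG² = 1/3, CG = −√(1/3)
Pairs with CG² = 1/6: (2,1): +√(1/6); (1,2): −√(1/6)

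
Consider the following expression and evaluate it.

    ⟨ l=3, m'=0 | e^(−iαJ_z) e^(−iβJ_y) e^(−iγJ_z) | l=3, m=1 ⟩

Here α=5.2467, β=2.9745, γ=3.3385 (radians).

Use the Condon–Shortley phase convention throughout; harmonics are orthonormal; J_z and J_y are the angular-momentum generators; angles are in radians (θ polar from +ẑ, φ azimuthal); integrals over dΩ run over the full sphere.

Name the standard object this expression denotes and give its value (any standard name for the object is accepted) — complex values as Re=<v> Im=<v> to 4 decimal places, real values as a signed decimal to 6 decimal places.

This is a Wigner D-matrix element — the rotation-matrix element ⟨l m'| R(α,β,γ) |l m⟩ in the angular-momentum basis.
First d^3_{0,1}(β=2.9745), then the phase factors e^{-i(0)α} and e^{-i(1)γ}:
With c≡cos(β/2)=0.083449 and s≡sin(β/2)=0.996512, N=[6·6·24·2]^{1/2}=41.569219
Admissible k: 1..3 (factorial args all ≥0)
  k=1: (−1)^0·41.5692/(12)·0.0834^5·0.9965^1 = +0.000014
  k=2: (−1)^1·41.5692/(4)·0.0834^3·0.9965^3 = -0.005976
  k=3: (−1)^2·41.5692/(12)·0.0834^1·0.9965^5 = +0.284070
d^3_{0,1}(2.9745) = +0.000014 -0.005976 +0.284070 = +0.278108
Attach z-rotation phases: D = e^{-i(0)(5.2467)}·(+0.278108)·e^{-i(1)(3.3385)} = -0.272734+0.054408i

Wigner D-matrix element, Re=-0.2727 Im=0.0544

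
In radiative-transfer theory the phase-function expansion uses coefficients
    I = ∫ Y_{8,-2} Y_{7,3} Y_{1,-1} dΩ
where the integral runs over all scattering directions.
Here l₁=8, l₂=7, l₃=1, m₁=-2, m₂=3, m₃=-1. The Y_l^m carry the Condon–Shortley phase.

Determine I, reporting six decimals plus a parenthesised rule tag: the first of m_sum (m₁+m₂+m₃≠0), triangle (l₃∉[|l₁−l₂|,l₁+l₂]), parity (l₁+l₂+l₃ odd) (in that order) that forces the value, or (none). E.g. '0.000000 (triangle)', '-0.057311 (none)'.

0.118504 (none)

Rules hold: Σm=0, L=16 even, 1≤1≤15.
N = 17·15·3 = 765
Δ = 14!·2!·0!/17! = 1/2040
Racah Σ t=7..7: t=7:−1/25401600 = -1/25401600
⇒ 3j(8 7 1; 0 0 0)² = 8/255, sgn +1
Racah Σ t=10..10: t=10:+1/174182400 = 1/174182400
⇒ 3j(8 7 1; -2 3 -1)² = 1/136, sgn +1
4πI² = N·(3j₀)²·(3jₘ)² = 3/17
I = +1·√(0.176471/4π) = 0.11850352
No selection rule forces the value: the integral is nonzero (none).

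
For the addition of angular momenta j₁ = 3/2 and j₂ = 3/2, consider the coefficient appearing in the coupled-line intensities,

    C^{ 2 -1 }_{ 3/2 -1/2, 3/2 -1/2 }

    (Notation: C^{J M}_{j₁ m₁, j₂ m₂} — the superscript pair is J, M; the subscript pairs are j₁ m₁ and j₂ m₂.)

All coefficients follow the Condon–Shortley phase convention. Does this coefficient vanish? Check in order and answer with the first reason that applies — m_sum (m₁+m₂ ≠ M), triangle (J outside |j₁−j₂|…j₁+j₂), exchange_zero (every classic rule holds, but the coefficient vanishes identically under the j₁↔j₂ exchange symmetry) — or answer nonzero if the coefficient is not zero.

exchange_zero

m-sum: m₁+m₂ = -1/2+(-1/2) = -1, M = -1  ✓
triangle: |j₁−j₂| = 0 ≤ J = 2 ≤ j₁+j₂ = 3  ✓
exchange: j₁=j₂ and m₁=m₂, and (−1)^(j₁+j₂−J) = (−1)^1 = −1 forces ⟨j₁m₁;j₂m₂|JM⟩ = −⟨j₂m₂;j₁m₁|JM⟩ = −⟨j₁m₁;j₂m₂|JM⟩ ⇒ the coefficient vanishes identically
Racah sum check: Σ_k collapses to 0 ⇒ CG = 0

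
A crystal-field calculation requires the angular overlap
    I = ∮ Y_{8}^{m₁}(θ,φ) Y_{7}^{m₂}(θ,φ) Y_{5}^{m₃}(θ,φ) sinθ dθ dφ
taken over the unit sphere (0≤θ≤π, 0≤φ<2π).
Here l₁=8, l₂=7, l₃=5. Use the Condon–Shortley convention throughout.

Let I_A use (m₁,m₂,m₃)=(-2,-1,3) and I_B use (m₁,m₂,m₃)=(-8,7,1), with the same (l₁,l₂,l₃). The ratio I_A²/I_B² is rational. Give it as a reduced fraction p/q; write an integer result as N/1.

Shared (l₁,l₂,l₃)=(8,7,5): N and (l;000)² cancel in I_A²/I_B².
A: Δ = 10!·6!·4!/21! = 1/814773960; Racah Σ t=4..6: t=4:+1/49766400 t=5:−1/10368000 t=6:+1/19906560 = -13/497664000; ⇒ 3j(8 7 5; -2 -1 3)² = 91/17765, sgn -1
B: Δ = 10!·6!·4!/21! = 1/814773960; Racah Σ t=10..10: t=10:+1/62705664000 = 1/62705664000; ⇒ 3j(8 7 5; -8 7 1)² = 143/14535, sgn +1
I_A²/I_B² = (91/17765)/(143/14535) = 63/121

63/121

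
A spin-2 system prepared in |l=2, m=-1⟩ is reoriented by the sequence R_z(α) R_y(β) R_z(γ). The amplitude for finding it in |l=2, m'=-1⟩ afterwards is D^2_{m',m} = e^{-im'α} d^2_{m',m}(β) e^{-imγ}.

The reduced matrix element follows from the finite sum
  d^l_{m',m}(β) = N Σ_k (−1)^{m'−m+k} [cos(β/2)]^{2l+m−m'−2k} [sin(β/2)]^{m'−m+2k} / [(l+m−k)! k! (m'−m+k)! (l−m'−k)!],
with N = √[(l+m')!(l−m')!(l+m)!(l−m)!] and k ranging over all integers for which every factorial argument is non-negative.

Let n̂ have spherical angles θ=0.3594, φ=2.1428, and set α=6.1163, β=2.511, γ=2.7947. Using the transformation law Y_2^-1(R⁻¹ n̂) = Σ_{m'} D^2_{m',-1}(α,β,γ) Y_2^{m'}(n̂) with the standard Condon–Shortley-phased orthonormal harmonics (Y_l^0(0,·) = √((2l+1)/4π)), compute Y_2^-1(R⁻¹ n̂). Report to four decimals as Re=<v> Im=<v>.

Need the full column D^2_{m',-1} for m'=−2..2 at α=6.1163, β=2.5110, γ=2.7947.
cos(β/2)=0.310098, sin(β/2)=0.950705
d^2_{-2,-1}: single k=1 term ⇒ +0.056699;  D = -0.044064+0.035681i
d^2_{-1,-1}: k∈[0..1] ⇒ +0.009247 -0.260742 = -0.251495;  D = +0.219025-0.123602i
d^2_{0,-1}: k∈[0..1] ⇒ -0.069441 +0.652697 = +0.583255;  D = -0.548513+0.198294i
d^2_{1,-1}: k∈[0..1] ⇒ +0.260742 -0.816925 = -0.556183;  D = +0.547197-0.099577i
d^2_{2,-1}: single k=0 term ⇒ -0.532925;  D = +0.532879-0.006993i
Y_2^{m'}(θ=0.3594,φ=2.1428) and Σ D·Y over m':
  (-0.0441+0.0357i)·(-0.0198+0.0435i)  (+0.2190-0.1236i)·(-0.1377-0.2139i)  (-0.5485+0.1983i)·(+0.5137+0.0000i)  (+0.5472-0.0996i)·(+0.1377-0.2139i)  (+0.5329-0.0070i)·(-0.0198-0.0435i)
Y_2^-1(R⁻¹ n̂) = -0.295863-0.084352i

Re=-0.2959 Im=-0.0844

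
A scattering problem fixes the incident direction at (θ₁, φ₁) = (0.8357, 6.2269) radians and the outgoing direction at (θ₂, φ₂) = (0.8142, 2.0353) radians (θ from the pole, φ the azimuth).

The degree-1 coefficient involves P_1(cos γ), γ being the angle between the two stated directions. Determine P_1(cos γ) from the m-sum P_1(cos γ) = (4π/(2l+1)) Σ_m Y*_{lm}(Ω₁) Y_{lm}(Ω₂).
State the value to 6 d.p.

Expand P_1 via completeness: Σ_{m} conj(Y_{1,m}) at Ω₁ times Y_{1,m} at Ω₂ —
  m=-1: Y*=0.25587 - 0.01442j  Y=-0.11255 - 0.22462j  product -0.03204 - 0.05585j
  m=+0: Y*=0.32769 + 0.00000j  Y=0.33540 + 0.00000j  product 0.10991 + 0.00000j
  m=+1: Y*=-0.25587 - 0.01442j  Y=0.11255 - 0.22462j  product -0.03204 + 0.05585j
Accumulated sum 0.04583 + 0.00000j; after 4π/(2l+1) scaling, 0.19199 + 0.00000j ⇒ P_1 = 0.191990

0.191990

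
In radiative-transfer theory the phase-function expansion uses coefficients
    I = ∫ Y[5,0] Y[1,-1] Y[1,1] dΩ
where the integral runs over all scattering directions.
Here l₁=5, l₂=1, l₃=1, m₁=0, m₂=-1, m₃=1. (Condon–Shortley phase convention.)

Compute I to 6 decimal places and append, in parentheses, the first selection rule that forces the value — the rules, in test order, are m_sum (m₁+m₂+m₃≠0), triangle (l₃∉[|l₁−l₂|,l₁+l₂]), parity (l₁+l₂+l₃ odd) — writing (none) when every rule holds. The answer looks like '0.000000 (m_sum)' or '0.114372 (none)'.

|5−1|≤1≤5+1 violated ⇒ I = 0

0.000000 (triangle)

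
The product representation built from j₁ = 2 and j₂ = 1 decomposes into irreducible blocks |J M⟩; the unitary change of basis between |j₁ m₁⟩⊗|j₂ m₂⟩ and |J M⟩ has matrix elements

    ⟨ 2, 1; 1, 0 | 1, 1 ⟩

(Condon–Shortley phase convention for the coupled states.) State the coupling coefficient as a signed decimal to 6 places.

triangle: 2!*2!*0!/5! = 4/120
(j±m)!: 3!*1!*1!*1!*2!*0! = 12
prefactor² = (2J+1)*Δ*N² = 6/5
  k=1: −1/(1!*1!*0!*0!*2!*0!) = -1/2
Σ = -1/2  ⇒  CG² = 6/5*(-1/2)² = 3/10
CG = −√(3/10) = -0.547723

−√(3/10) ≈ -0.547723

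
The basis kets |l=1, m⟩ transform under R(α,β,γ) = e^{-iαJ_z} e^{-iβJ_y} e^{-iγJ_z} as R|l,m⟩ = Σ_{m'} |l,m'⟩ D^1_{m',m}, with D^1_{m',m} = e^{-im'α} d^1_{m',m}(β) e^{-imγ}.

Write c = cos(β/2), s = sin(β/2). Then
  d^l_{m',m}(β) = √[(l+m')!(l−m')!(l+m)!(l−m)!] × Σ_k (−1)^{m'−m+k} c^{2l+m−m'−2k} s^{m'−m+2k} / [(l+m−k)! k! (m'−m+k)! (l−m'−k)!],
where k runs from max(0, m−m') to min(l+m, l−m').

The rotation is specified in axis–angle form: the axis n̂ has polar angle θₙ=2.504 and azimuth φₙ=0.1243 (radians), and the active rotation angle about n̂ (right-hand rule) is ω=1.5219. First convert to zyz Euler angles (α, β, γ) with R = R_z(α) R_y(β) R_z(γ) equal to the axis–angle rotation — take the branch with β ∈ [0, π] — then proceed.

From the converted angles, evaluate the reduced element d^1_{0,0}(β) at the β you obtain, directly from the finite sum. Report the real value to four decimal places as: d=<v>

d=0.6630

Axis–angle → zyz. n̂ = (sinθₙcosφₙ, sinθₙsinφₙ, cosθₙ) = (+0.590670, +0.073801, -0.803531), ω = 1.5219.
R = I cosω + sinω [n̂]ₓ + (1−cosω) n̂n̂ᵀ gives
  R = [+0.380715, +0.844032, -0.377711; -0.761109, +0.054057, -0.646367; -0.525136, +0.533561, +0.662981]
β = atan2(√(R₁₃²+R₂₃²), R₃₃) = 0.846002; α = atan2(R₂₃, R₁₃) mod 2π = 4.183549; γ = atan2(R₃₂, −R₃₁) mod 2π = 0.793356
d^1_{0,0}(β=0.8460) via the finite sum:
Half-angle: c=0.911861, s=0.410499. N=√(1·1·1·1)=1.000000
k∈{0,1} keeps every argument non-negative
  k=0: (−1)^0·1.0000/(1)·0.9119^2·0.4105^0 = +0.831491
  k=1: (−1)^1·1.0000/(1)·0.9119^0·0.4105^2 = -0.168509
d^1_{0,0}(0.8460) = +0.831491 -0.168509 = +0.662981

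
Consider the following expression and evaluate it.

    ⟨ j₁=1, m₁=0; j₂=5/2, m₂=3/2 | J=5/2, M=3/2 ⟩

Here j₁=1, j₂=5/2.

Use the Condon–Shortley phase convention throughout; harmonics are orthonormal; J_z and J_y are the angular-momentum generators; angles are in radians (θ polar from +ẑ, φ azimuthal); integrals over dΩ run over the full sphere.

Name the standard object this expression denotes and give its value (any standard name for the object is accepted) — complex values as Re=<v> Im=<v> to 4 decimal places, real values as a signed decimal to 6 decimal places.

Clebsch–Gordan coefficient, −√(9/35) ≈ -0.507093

This is a Clebsch–Gordan (vector-coupling) coefficient.
triangle: 1!·1!·4!/7! = 24/5040
(j±m)!: 1!·1!·4!·1!·4!·1! = 576
prefactor² = (2J+1)·Δ·N² = 576/35
  k=0: +1/(0!·1!·1!·4!·0!·0!) = 1/24
  k=1: −1/(1!·0!·0!·3!·1!·1!) = -1/6
Σ = -1/8  ⇒  CG² = 576/35·(-1/8)² = 9/35
CG = −√(9/35) = -0.507093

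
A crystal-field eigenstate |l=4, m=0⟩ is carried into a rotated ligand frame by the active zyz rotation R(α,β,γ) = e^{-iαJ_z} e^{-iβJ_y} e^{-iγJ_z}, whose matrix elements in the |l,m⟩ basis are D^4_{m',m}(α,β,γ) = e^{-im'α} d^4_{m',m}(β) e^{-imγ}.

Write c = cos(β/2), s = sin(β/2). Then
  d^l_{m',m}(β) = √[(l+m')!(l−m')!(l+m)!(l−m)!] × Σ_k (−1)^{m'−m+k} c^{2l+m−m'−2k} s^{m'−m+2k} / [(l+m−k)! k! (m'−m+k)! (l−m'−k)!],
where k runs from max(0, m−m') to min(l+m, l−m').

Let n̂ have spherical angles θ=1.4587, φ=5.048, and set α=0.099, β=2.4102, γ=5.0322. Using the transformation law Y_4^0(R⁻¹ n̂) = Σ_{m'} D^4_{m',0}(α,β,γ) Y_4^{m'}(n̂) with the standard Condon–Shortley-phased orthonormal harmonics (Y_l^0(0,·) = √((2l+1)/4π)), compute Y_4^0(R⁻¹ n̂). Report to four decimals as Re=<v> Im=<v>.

Re=0.3009 Im=0.0000

Need the full column D^4_{m',0} for m'=−4..4 at α=0.0990, β=2.4102, γ=5.0322.
cos(β/2)=0.357600, sin(β/2)=0.933875
d^4_{-4,0}: single k=4 term ⇒ +0.104062;  D = +0.096009+0.040140i
d^4_{-3,0}: k∈[3..4] ⇒ +0.056353 -0.384325 = -0.327973;  D = -0.313613-0.095982i
d^4_{-2,0}: k∈[2..4] ⇒ +0.017301 -0.314654 +0.804726 = +0.507373;  D = +0.497460+0.099805i
d^4_{-1,0}: k∈[1..4] ⇒ +0.003123 -0.127796 +0.871568 -0.990680 = -0.243785;  D = -0.242591-0.024095i
d^4_{0,0}: k∈[0..4] ⇒ +0.000267 -0.029180 +0.447761 -1.357209 +0.578509 = -0.359852;  D = -0.359852+0.000000i
d^4_{1,0}: k∈[0..3] ⇒ -0.003123 +0.127796 -0.871568 +0.990680 = +0.243785;  D = +0.242591-0.024095i
d^4_{2,0}: k∈[0..2] ⇒ +0.017301 -0.314654 +0.804726 = +0.507373;  D = +0.497460-0.099805i
d^4_{3,0}: k∈[0..1] ⇒ -0.056353 +0.384325 = +0.327973;  D = +0.313613-0.095982i
d^4_{4,0}: single k=0 term ⇒ +0.104062;  D = +0.096009-0.040140i
Y_4^{m'}(θ=1.4587,φ=5.048) and Σ D·Y over m':
  (+0.0960+0.0401i)·(+0.0977-0.4203i)  (-0.3136-0.0960i)·(-0.1161-0.0734i)  (+0.4975+0.0998i)·(+0.2360-0.1875i)  (-0.2426-0.0241i)·(-0.0504-0.1446i)  (-0.3599+0.0000i)·(+0.2782+0.0000i)  (+0.2426-0.0241i)·(+0.0504-0.1446i)  (+0.4975-0.0998i)·(+0.2360+0.1875i)  (+0.3136-0.0960i)·(+0.1161-0.0734i)  (+0.0960-0.0401i)·(+0.0977+0.4203i)
Y_4^0(R⁻¹ n̂) = +0.300856-0.000000i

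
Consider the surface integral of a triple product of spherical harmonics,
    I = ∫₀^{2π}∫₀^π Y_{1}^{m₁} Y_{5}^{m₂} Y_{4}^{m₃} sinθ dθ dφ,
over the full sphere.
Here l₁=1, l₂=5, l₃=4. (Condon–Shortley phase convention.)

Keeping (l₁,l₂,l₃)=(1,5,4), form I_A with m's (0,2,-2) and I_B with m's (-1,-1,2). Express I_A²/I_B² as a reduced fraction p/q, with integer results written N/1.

Shared (l₁,l₂,l₃)=(1,5,4): N and (l;000)² cancel in I_A²/I_B².
A: Δ = 2!·0!·8!/11! = 1/495; Racah Σ t=1..1: t=1:−1/1440 = -1/1440; ⇒ 3j(1 5 4; 0 2 -2)² = 7/165, sgn -1
B: Δ = 2!·0!·8!/11! = 1/495; Racah Σ t=2..2: t=2:+1/2880 = 1/2880; ⇒ 3j(1 5 4; -1 -1 2)² = 2/165, sgn +1
I_A²/I_B² = (7/165)/(2/165) = 7/2

7/2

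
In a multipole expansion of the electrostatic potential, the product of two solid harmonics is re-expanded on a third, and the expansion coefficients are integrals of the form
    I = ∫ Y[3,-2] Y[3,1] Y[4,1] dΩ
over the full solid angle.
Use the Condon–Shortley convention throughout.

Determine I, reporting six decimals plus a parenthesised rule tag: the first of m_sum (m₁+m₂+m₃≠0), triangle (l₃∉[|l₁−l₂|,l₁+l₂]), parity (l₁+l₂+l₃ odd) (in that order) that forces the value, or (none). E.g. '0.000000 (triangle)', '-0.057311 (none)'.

m-sum 0 ✓  L=10 even ✓  0≤4≤6 ✓
Π(2lᵢ+1) = 7×7×9 = 441
triangle coeff Δ(3,3,4) = 1/34650
Σ_t [0,2]: t=0:+1/72 t=1:−1/16 t=2:+1/72 = -5/144
(3j)²=2/77 [(3 3 4; 0 0 0)], sign=-1
Σ_t [1,2]: t=1:−1/144 t=2:+1/48 = 1/72
(3j)²=16/693 [(3 3 4; -2 1 1)], sign=-1
⇒ 4πI² = 32/121
I = (+1)√(32/121/(4π)) = 0.14506992
No selection rule forces the value: the integral is nonzero (none).

0.145070 (none)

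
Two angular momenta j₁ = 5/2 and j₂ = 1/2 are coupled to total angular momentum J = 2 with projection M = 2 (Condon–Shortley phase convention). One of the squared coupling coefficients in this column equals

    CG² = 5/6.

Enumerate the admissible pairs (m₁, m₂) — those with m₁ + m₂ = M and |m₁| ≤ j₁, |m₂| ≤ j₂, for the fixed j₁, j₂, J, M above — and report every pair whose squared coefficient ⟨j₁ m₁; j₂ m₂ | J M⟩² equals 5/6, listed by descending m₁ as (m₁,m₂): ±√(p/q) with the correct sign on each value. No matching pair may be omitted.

Admissible pairs with m₁+m₂ = M = 2: (3/2,1/2), (5/2,-1/2)
  (m₁,m₂)=(5/2,-1/2): CG² = 5/6, CG = +√(5/6)   ← matches the target
  (m₁,m₂)=(3/2,1/2): CG² = 1/6, CG = −√(1/6)
Pairs with CG² = 5/6: (5/2,-1/2): +√(5/6)

(5/2,-1/2): +√(5/6)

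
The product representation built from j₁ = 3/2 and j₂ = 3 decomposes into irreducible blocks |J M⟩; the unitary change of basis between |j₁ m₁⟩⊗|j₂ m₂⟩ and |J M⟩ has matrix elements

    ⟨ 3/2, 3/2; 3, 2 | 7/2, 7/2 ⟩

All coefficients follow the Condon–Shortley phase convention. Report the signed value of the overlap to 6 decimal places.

+√(1/3) = +0.577350

√[8·1!2!5!/9! · 3!0!5!1!7!0!] = √(19200)
  +(−1)^0/∏(0,1,0,5,2,0)! = 1/240  (running 1/240)
⟨..|..⟩ = √(19200)·(1/240) = +0.577350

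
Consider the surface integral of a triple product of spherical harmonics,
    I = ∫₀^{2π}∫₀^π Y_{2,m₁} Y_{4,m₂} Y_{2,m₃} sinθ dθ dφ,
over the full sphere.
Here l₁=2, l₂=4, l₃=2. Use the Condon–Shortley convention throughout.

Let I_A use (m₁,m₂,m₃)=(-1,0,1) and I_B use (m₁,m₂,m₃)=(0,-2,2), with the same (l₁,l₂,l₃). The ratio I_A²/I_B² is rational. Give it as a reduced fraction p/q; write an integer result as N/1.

Shared (l₁,l₂,l₃)=(2,4,2): N and (l;000)² cancel in I_A²/I_B².
A: Δ = 4!·0!·4!/9! = 1/630; Racah Σ t=3..3: t=3:−1/36 = -1/36; ⇒ 3j(2 4 2; -1 0 1)² = 8/315, sgn +1
B: Δ = 4!·0!·4!/9! = 1/630; Racah Σ t=2..2: t=2:+1/96 = 1/96; ⇒ 3j(2 4 2; 0 -2 2)² = 1/42, sgn +1
I_A²/I_B² = (8/315)/(1/42) = 16/15

16/15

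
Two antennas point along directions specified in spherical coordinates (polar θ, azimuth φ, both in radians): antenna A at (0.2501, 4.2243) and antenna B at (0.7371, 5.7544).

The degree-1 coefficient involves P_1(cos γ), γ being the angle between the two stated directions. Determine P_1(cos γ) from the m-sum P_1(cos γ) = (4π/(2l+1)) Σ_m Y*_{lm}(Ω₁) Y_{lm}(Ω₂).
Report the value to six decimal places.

0.724153

Term-by-term m-sum for l=1 (normalisation 4π/3 = 4.188790):
  term(m=-1) = 0.00081 - 0.01984j   from Y*(Ω₁)=-0.04010 - 0.07553j, Y(Ω₂)=0.20050 + 0.11715j
  term(m=+0) = 0.17126 + 0.00000j   from Y*(Ω₁)=0.47340 + 0.00000j, Y(Ω₂)=0.36177 + 0.00000j
  term(m=+1) = 0.00081 + 0.01984j   from Y*(Ω₁)=0.04010 - 0.07553j, Y(Ω₂)=-0.20050 + 0.11715j
Σ over m = 0.17288 + 0.00000j; ×(4π/3) → 0.72415 + 0.00000j. Real part: 0.724153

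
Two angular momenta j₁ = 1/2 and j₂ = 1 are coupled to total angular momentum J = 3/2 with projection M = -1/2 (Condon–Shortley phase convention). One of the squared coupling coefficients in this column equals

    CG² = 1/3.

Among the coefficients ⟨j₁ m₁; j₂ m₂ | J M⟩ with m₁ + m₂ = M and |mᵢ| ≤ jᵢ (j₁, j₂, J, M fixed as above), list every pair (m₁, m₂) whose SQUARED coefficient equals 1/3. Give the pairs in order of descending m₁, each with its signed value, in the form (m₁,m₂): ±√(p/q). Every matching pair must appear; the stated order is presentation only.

Admissible pairs with m₁+m₂ = M = -1/2: (-1/2,0), (1/2,-1)
  (m₁,m₂)=(1/2,-1): CG² = 1/3, CG = +√(1/3)   ← matches the target
  (m₁,m₂)=(-1/2,0): CG² = 2/3, CG = +√(2/3)
Pairs with CG² = 1/3: (1/2,-1): +√(1/3)

(1/2,-1): +√(1/3)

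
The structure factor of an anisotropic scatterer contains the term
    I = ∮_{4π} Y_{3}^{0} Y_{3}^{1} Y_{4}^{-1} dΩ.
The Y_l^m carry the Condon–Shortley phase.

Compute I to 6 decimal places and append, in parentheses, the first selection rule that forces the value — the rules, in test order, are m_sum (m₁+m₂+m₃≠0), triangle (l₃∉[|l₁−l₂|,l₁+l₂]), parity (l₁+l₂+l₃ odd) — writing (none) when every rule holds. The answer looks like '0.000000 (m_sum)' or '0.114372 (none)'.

-0.099323 (none)

Rules hold: Σm=0, L=10 even, 0≤4≤6.
N = 7·7·9 = 441
Δ = 2!·4!·4!/11! = 1/34650
Racah Σ t=0..2: t=0:+1/72 t=1:−1/16 t=2:+1/72 = -5/144
⇒ 3j(3 3 4; 0 0 0)² = 2/77, sgn -1
Racah Σ t=0..2: t=0:+1/288 t=1:−1/24 t=2:+1/48 = -5/288
⇒ 3j(3 3 4; 0 1 -1)² = 5/462, sgn +1
4πI² = N·(3j₀)²·(3jₘ)² = 15/121
I = -1·√(0.123967/4π) = -0.09932258
No selection rule forces the value: the integral is nonzero (none).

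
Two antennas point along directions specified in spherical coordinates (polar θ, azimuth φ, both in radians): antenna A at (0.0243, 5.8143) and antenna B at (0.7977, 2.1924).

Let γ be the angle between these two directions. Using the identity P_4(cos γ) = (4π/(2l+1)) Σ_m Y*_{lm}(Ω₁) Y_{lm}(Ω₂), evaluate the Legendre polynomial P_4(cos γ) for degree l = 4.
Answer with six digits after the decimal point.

-0.422405

Expand P_4 via completeness: Σ_{m} conj(Y_{4,m}) at Ω₁ times Y_{4,m} at Ω₂ —
  m=-4: Y*=-0.000000-0.000000i  Y=-0.092095-0.070766i  product -0.000000+0.000000i
  m=-3: Y*=+0.000003-0.000018i  Y=+0.306765-0.092885i  product -0.000001-0.000006i
  m=-2: Y*=+0.000701-0.000955i  Y=-0.133108+0.391686i  product +0.000281+0.000401i
  m=-1: Y*=+0.040963-0.020750i  Y=-0.056996-0.079567i  product -0.003986-0.002077i
  m=+0: Y*=+0.843788-0.000000i  Y=-0.349749+0.000000i  product -0.295114+0.000000i
  m=+1: Y*=-0.040963-0.020750i  Y=+0.056996-0.079567i  product -0.003986+0.002077i
  m=+2: Y*=+0.000701+0.000955i  Y=-0.133108-0.391686i  product +0.000281-0.000401i
  m=+3: Y*=-0.000003-0.000018i  Y=-0.306765-0.092885i  product -0.000001+0.000006i
  m=+4: Y*=-0.000000+0.000000i  Y=-0.092095+0.070766i  product -0.000000-0.000000i
Total Σ_m = -0.302525+0.000000i. Multiply by 1.396263: -0.422405+0.000000i. P_4(cos γ) = -0.422405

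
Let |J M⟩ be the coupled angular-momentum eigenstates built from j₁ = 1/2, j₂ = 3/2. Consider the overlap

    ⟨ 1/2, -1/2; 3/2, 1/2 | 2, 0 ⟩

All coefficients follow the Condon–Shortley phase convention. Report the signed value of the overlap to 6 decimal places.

+√(1/2) ≈ +0.707107

√[5·0!1!3!/5! · 0!1!2!1!2!2!] = √(2)
  +(−1)^0/∏(0,0,1,2,0,1)! = 1/2  (running 1/2)
⟨..|..⟩ = √(2)·(1/2) = +0.707107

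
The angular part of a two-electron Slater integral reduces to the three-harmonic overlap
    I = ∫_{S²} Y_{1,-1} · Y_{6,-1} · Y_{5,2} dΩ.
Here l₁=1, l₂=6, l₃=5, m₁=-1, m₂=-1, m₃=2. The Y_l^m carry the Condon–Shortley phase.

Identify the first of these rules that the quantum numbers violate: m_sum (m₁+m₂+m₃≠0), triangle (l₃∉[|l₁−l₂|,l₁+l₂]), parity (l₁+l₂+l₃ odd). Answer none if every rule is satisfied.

none

m₁+m₂+m₃ = -1 − 1 + 2 = 0  ✓
triangle: |1−6|=5 ≤ l₃=5 ≤ 1+6=7  ✓
parity: l₁+l₂+l₃ = 12 is even  ✓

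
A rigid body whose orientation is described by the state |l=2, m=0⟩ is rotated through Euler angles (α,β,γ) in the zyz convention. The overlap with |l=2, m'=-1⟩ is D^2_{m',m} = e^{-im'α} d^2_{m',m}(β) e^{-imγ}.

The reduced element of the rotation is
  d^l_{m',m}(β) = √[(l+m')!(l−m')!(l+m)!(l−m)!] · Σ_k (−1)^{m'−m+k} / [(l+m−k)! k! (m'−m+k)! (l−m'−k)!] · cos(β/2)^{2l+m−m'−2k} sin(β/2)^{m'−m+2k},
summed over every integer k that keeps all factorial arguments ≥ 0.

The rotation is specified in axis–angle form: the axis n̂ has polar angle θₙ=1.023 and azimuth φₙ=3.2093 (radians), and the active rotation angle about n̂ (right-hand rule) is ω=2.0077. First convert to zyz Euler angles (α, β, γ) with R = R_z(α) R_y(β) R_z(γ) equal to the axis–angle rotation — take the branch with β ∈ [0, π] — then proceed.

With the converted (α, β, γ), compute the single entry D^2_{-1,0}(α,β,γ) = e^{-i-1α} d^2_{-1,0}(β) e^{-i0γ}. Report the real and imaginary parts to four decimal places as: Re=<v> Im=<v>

Re=0.0311 Im=-0.0331

Axis–angle → zyz. n̂ = (sinθₙcosφₙ, sinθₙsinφₙ, cosθₙ) = (-0.851718, -0.057756, +0.520807), ω = 2.0077.
R = I cosω + sinω [n̂]ₓ + (1−cosω) n̂n̂ᵀ gives
  R = [+0.609241, -0.401879, -0.683607; +0.541892, -0.418389, +0.728906; -0.578946, -0.814521, -0.037124]
β = atan2(√(R₁₃²+R₂₃²), R₃₃) = 1.607929; α = atan2(R₂₃, R₁₃) mod 2π = 2.324136; γ = atan2(R₃₂, −R₃₁) mod 2π = 5.330314
First d^2_{-1,0}(β=1.6079), then the phase factors e^{-i(-1)α} and e^{-i(0)γ}:
Half-angle: c=0.693857, s=0.720113. N=√(1·6·2·2)=4.898979
The bounds max(0,m−m')=1 and min(l+m,l−m')=2 give 2 terms
  k=1: (−1)^0·4.8990/(2)·0.6939^3·0.7201^1 = +0.589232
  k=2: (−1)^1·4.8990/(2)·0.6939^1·0.7201^3 = -0.634669
d^2_{-1,0}(1.6079) = +0.589232 -0.634669 = -0.045436
D = (-0.684078+0.729408i)·(-0.045436)·(+1.000000+0.000000i) = +0.031082-0.033142i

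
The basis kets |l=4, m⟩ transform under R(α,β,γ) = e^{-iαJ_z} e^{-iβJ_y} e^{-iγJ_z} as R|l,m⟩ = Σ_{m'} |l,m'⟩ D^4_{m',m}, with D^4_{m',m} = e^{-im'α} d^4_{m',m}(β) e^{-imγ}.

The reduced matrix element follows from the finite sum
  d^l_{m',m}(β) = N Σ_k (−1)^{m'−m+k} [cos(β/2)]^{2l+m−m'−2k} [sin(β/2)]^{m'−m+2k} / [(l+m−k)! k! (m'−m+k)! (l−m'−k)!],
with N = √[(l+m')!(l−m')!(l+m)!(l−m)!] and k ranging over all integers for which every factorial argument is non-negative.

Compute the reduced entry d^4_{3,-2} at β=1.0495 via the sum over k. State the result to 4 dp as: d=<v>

d^4_{3,-2}(β=1.0495) via the finite sum:
With c≡cos(β/2)=0.865449 and s≡sin(β/2)=0.500997, N=[5040·1·2·720]^{1/2}=2693.993318
k∈{0,1} keeps every argument non-negative
  k=0: (−1)^5·2693.9933/(240)·0.8654^3·0.5010^5 = -0.229659
  k=1: (−1)^6·2693.9933/(720)·0.8654^1·0.5010^7 = +0.025654
d^4_{3,-2}(1.0495) = -0.229659 +0.025654 = -0.204006

d=-0.2040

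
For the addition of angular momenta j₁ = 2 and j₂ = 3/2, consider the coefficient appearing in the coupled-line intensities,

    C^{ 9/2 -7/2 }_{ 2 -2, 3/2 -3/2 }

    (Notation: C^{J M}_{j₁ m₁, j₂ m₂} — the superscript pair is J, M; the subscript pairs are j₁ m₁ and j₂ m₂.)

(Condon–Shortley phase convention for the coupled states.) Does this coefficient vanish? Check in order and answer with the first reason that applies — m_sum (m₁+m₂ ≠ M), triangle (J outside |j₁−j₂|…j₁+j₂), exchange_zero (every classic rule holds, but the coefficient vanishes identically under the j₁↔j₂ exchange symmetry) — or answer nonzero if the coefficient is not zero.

m-sum: m₁+m₂ = -2+(-3/2) = -7/2, M = -7/2  ✓
triangle: need |j₁−j₂| ≤ J ≤ j₁+j₂, i.e. J ∈ [1/2, 7/2]; J = 9/2 is outside ✗ ⇒ coefficient is 0

triangle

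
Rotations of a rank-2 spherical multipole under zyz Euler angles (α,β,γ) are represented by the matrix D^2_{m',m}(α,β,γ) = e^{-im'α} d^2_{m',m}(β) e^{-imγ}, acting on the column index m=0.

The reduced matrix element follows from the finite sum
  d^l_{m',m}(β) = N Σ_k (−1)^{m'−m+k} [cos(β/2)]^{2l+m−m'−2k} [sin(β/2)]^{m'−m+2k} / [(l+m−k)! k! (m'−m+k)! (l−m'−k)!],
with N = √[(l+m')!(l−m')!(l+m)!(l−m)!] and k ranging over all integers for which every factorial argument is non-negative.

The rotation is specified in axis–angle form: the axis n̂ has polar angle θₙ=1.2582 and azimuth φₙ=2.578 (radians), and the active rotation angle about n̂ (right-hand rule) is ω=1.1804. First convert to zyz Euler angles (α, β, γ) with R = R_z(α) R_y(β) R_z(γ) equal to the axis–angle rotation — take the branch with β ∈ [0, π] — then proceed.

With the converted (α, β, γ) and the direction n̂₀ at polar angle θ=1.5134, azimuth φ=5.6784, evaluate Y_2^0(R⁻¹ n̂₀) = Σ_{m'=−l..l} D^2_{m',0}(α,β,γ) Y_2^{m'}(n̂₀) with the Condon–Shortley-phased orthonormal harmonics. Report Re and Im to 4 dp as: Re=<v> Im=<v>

Axis–angle → zyz. n̂ = (sinθₙcosφₙ, sinθₙsinφₙ, cosθₙ) = (-0.804375, +0.508337, +0.307530), ω = 1.1804.
R = I cosω + sinω [n̂]ₓ + (1−cosω) n̂n̂ᵀ gives
  R = [+0.781347, -0.537678, +0.316857; +0.031104, +0.540624, +0.840689; -0.623321, -0.647015, +0.439139]
β = atan2(√(R₁₃²+R₂₃²), R₃₃) = 1.116156; α = atan2(R₂₃, R₁₃) mod 2π = 1.210360; γ = atan2(R₃₂, −R₃₁) mod 2π = 5.479137
Need the full column D^2_{m',0} for m'=−2..2 at α=1.2104, β=1.1162, γ=5.4791.
cos(β/2)=0.848274, sin(β/2)=0.529557
d^2_{-2,0}: single k=2 term ⇒ +0.494281;  D = -0.371318+0.326246i
d^2_{-1,0}: k∈[1..2] ⇒ +0.791767 -0.308567 = +0.483200;  D = +0.170416+0.452151i
d^2_{0,0}: k∈[0..2] ⇒ +0.517780 -0.807157 +0.078641 = -0.210736;  D = -0.210736+0.000000i
d^2_{1,0}: k∈[0..1] ⇒ -0.791767 +0.308567 = -0.483200;  D = -0.170416+0.452151i
d^2_{2,0}: single k=0 term ⇒ +0.494281;  D = -0.371318-0.326246i
Y_2^{m'}(θ=1.5134,φ=5.6784) and Σ D·Y over m':
  (-0.3713+0.3262i)·(+0.1361+0.3602i)  (+0.1704+0.4522i)·(+0.0364+0.0252i)  (-0.2107+0.0000i)·(-0.3123+0.0000i)  (-0.1704+0.4522i)·(-0.0364+0.0252i)  (-0.3713-0.3262i)·(+0.1361-0.3602i)
Y_2^0(R⁻¹ n̂) = -0.280584+0.000000i

Re=-0.2806 Im=0.0000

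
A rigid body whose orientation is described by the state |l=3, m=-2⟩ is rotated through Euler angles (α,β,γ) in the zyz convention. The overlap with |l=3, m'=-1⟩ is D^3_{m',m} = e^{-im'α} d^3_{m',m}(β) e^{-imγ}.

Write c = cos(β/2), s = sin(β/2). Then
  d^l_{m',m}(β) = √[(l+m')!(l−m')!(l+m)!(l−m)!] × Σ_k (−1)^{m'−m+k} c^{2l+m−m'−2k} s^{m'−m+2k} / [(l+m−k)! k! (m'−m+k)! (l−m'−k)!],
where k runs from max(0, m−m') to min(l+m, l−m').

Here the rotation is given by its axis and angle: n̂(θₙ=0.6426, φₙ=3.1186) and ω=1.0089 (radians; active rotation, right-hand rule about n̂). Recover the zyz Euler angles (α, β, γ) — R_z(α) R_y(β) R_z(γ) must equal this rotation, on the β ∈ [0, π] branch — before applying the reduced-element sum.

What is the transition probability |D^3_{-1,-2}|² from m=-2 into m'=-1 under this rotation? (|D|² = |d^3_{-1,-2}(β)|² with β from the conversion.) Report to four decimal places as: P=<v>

Axis–angle → zyz. n̂ = (sinθₙcosφₙ, sinθₙsinφₙ, cosθₙ) = (-0.599120, +0.013778, +0.800540), ω = 1.0089.
R = I cosω + sinω [n̂]ₓ + (1−cosω) n̂n̂ᵀ gives
  R = [+0.700494, -0.681311, -0.212423; +0.673598, +0.532881, +0.512157; -0.235742, -0.501850, +0.832209]
β = atan2(√(R₁₃²+R₂₃²), R₃₃) = 0.587716; α = atan2(R₂₃, R₁₃) mod 2π = 1.963963; γ = atan2(R₃₂, −R₃₁) mod 2π = 5.151541
D^3_{-1,-2}(1.9640,0.5877,5.1515) = e^{-i·-1·1.9640}·d^3_{-1,-2}(0.5877)·e^{-i·-2·5.1515}. Compute d first:
c=cos(0.587716/2)=0.957134, s=sin(0.587716/2)=0.289647; N=√[2·24·1·120]=75.894664
Admissible k: 0..1 (factorial args all ≥0)
  k=0: (−1)^1·75.8947/(24)·0.9571^5·0.2896^1 = -0.735753
  k=1: (−1)^2·75.8947/(12)·0.9571^3·0.2896^3 = +0.134758
d^3_{-1,-2}(0.5877) = -0.735753 +0.134758 = -0.600994
|D^3_{-1,-2}|² = |d^3_{-1,-2}(β)|² = (-0.600994)² = 0.361194 (the z-rotation phases have unit modulus)

P=0.3612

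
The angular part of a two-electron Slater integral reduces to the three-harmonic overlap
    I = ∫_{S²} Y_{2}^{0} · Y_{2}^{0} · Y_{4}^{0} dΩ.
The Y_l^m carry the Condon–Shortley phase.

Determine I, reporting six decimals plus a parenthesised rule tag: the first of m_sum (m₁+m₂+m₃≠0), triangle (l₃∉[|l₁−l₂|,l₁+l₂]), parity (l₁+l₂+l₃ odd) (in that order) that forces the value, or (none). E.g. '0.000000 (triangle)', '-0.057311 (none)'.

m-sum 0 ✓  L=8 even ✓  0≤4≤4 ✓
Π(2lᵢ+1) = 5×5×9 = 225
triangle coeff Δ(2,2,4) = 1/630
Σ_t [0,0]: t=0:+1/16 = 1/16
(3j)²=2/35 [(2 2 4; 0 0 0)], sign=+1
(m-triple is (0,0,0) — same symbol as above.)
⇒ 4πI² = 36/49
I = (+1)√(36/49/(4π)) = 0.24179554
No selection rule forces the value: the integral is nonzero (none).

0.241796 (none)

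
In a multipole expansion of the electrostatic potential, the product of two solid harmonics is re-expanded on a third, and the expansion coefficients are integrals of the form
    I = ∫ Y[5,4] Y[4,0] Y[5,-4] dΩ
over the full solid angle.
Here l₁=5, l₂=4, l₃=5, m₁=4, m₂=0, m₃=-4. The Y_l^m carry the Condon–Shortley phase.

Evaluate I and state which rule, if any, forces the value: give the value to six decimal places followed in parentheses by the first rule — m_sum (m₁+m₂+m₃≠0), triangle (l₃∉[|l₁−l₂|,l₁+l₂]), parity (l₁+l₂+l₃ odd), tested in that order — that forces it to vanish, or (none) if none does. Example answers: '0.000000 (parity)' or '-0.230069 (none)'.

m-sum 0 ✓  L=14 even ✓  1≤5≤9 ✓
Π(2lᵢ+1) = 11×9×11 = 1089
triangle coeff Δ(5,4,5) = 1/3153150
Σ_t [0,4]: t=0:+1/69120 t=1:−1/1728 t=2:+1/576 t=3:−1/1728 t=4:+1/69120 = 7/11520
(3j)²=2/143 [(5 4 5; 0 0 0)], sign=-1
Σ_t [0,1]: t=0:+1/69120 t=1:−1/25920 = -1/41472
(3j)²=2/143 [(5 4 5; 4 0 -4)], sign=+1
⇒ 4πI² = 36/169
I = (-1)√(36/169/(4π)) = -0.13019760
No selection rule forces the value: the integral is nonzero (none).

-0.130198 (none)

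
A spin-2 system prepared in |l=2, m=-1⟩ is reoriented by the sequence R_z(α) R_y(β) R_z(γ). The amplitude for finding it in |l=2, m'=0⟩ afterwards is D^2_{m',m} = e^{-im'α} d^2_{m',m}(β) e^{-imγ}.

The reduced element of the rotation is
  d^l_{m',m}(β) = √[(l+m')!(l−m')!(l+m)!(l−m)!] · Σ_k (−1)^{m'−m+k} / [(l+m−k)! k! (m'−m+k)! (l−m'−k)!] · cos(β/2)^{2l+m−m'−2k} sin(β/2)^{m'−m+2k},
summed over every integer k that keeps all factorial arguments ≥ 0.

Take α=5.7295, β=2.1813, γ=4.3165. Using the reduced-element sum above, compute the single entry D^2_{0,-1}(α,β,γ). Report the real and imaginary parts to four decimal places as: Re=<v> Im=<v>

Re=-0.2218 Im=-0.5308

Split into d^2_{0,-1}(β=2.1813) × two z-phases.
Half-angle: c=0.461909, s=0.886927. N=√(2·2·1·6)=4.898979
Admissible k: 0..1 (factorial args all ≥0)
  k=0: (−1)^1·4.8990/(2)·0.4619^3·0.8869^1 = -0.214108
  k=1: (−1)^2·4.8990/(2)·0.4619^1·0.8869^3 = +0.789398
d^2_{0,-1}(2.1813) = -0.214108 +0.789398 = +0.575290
Phases: e^{-i·(0)·5.7295}=+1.000000+0.000000i, e^{-i·(-1)·4.3165}=-0.385629-0.922654i ⇒ D=-0.221848-0.530794i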